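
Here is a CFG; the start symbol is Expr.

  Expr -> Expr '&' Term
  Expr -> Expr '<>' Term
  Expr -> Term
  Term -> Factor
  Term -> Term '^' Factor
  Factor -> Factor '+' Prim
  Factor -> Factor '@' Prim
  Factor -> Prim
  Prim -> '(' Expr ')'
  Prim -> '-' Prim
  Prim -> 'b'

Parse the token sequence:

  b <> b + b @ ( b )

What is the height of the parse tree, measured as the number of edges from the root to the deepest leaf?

[Expr [Expr [Term [Factor [Prim b]]]] <> [Term [Factor [Factor [Factor [Prim b]] + [Prim b]] @ [Prim ( [Expr [Term [Factor [Prim b]]]] )]]]]

8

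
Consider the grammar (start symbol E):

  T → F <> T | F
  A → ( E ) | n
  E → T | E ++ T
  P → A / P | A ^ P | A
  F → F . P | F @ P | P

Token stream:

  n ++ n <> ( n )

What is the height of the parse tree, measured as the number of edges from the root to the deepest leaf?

11

[E [E [T [F [P [A n]]]]] ++ [T [F [P [A n]]] <> [T [F [P [A ( [E [T [F [P [A n]]]]] )]]]]]]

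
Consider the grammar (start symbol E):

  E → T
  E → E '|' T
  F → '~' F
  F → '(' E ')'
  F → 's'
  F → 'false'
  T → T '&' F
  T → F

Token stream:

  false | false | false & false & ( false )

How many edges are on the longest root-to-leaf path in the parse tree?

6

[E [E [E [T [F false]]] | [T [F false]]] | [T [T [T [F false]] & [F false]] & [F ( [E [T [F false]]] )]]]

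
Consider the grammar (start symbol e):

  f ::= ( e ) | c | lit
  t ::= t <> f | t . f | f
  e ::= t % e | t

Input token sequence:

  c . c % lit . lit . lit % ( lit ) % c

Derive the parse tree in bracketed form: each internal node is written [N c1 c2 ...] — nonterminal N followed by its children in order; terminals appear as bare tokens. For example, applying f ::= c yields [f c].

[e [t [t [f c]] . [f c]] % [e [t [t [t [f lit]] . [f lit]] . [f lit]] % [e [t [f ( [e [t [f lit]]] )]] % [e [t [f c]]]]]]

e
t % e
t . f % e
f . f % e
c . f % e
c . c % e
c . c % t % e
c . c % t . f % e
c . c % t . f . f % e
c . c % f . f . f % e
c . c % lit . f . f % e
c . c % lit . lit . f % e
c . c % lit . lit . lit % e
c . c % lit . lit . lit % t % e
c . c % lit . lit . lit % f % e
c . c % lit . lit . lit % ( e ) % e
c . c % lit . lit . lit % ( t ) % e
c . c % lit . lit . lit % ( f ) % e
c . c % lit . lit . lit % ( lit ) % e
c . c % lit . lit . lit % ( lit ) % t
c . c % lit . lit . lit % ( lit ) % f
c . c % lit . lit . lit % ( lit ) % c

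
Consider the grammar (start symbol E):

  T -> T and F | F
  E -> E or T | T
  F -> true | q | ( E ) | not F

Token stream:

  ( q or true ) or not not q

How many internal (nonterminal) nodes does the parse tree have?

14

[E [E [T [F ( [E [E [T [F q]]] or [T [F true]]] )]]] or [T [F not [F not [F q]]]]]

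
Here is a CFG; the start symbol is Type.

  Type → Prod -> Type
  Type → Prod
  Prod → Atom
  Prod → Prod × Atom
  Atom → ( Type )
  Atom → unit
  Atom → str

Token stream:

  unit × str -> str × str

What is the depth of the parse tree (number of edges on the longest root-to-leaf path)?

[Type [Prod [Prod [Atom unit]] × [Atom str]] -> [Type [Prod [Prod [Atom str]] × [Atom str]]]]

5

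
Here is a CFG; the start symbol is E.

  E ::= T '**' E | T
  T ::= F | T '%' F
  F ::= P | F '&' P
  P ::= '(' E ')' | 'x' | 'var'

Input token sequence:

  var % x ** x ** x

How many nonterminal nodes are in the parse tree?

15

[E [T [T [F [P var]]] % [F [P x]]] ** [E [T [F [P x]]] ** [E [T [F [P x]]]]]]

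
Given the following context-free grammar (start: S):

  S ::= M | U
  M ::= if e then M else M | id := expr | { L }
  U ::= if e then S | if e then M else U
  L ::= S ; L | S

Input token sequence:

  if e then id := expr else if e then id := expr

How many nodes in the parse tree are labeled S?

2

[S [U if e then [M id := expr] else [U if e then [S [M id := expr]]]]]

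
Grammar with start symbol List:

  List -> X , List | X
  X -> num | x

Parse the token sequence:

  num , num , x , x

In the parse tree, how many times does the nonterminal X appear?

4

[List [X num] , [List [X num] , [List [X x] , [List [X x]]]]]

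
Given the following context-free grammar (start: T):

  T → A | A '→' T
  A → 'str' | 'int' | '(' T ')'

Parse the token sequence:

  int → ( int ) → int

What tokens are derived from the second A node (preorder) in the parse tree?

[T [A int] → [T [A ( [T [A int]] )] → [T [A int]]]]

( int )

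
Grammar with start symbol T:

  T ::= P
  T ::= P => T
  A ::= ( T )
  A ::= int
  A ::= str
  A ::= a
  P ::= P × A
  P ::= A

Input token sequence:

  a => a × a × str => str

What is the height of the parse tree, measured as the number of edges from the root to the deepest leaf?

[T [P [A a]] => [T [P [P [P [A a]] × [A a]] × [A str]] => [T [P [A str]]]]]

6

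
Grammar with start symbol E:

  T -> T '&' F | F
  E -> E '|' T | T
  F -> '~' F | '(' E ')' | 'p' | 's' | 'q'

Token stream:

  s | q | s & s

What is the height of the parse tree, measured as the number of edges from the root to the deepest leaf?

[E [E [E [T [F s]]] | [T [F q]]] | [T [T [F s]] & [F s]]]

5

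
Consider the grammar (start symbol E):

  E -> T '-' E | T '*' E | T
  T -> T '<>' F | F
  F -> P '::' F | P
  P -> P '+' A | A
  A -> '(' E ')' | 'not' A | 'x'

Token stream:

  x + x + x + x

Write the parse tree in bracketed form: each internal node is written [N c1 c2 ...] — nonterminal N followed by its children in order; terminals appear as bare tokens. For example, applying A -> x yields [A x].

[E [T [F [P [P [P [P [A x]] + [A x]] + [A x]] + [A x]]]]]

E
T
F
P
P + A
P + A + A
P + A + A + A
A + A + A + A
x + A + A + A
x + x + A + A
x + x + x + A
x + x + x + x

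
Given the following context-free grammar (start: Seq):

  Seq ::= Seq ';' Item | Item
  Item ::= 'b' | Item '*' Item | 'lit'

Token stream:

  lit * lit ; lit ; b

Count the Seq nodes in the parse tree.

3

[Seq [Seq [Seq [Item [Item lit] * [Item lit]]] ; [Item lit]] ; [Item b]]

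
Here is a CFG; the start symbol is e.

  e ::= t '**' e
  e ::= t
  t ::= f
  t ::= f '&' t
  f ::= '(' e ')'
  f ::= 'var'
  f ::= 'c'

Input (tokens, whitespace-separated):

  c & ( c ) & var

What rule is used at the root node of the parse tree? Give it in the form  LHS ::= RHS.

e ::= t

[e [t [f c] & [t [f ( [e [t [f c]]] )] & [t [f var]]]]]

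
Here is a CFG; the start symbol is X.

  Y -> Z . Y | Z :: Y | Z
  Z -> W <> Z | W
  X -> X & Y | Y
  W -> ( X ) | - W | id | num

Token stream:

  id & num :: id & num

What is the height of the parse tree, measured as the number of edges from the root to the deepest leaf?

[X [X [X [Y [Z [W id]]]] & [Y [Z [W num]] :: [Y [Z [W id]]]]] & [Y [Z [W num]]]]

6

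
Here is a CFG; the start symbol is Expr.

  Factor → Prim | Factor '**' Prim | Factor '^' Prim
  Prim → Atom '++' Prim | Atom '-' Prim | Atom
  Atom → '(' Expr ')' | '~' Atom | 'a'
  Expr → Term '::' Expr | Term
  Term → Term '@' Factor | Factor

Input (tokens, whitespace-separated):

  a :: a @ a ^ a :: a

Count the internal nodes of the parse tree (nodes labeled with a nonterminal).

[Expr [Term [Factor [Prim [Atom a]]]] :: [Expr [Term [Term [Factor [Prim [Atom a]]]] @ [Factor [Factor [Prim [Atom a]]] ^ [Prim [Atom a]]]] :: [Expr [Term [Factor [Prim [Atom a]]]]]]]

22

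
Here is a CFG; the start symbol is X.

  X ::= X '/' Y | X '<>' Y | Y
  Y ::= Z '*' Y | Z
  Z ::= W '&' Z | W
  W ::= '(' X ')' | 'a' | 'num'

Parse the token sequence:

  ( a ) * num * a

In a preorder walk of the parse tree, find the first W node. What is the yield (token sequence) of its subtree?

[X [Y [Z [W ( [X [Y [Z [W a]]]] )]] * [Y [Z [W num]] * [Y [Z [W a]]]]]]

( a )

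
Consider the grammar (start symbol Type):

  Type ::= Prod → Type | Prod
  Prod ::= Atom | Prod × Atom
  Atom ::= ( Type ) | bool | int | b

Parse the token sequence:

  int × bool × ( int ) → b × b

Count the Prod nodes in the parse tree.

6

[Type [Prod [Prod [Prod [Atom int]] × [Atom bool]] × [Atom ( [Type [Prod [Atom int]]] )]] → [Type [Prod [Prod [Atom b]] × [Atom b]]]]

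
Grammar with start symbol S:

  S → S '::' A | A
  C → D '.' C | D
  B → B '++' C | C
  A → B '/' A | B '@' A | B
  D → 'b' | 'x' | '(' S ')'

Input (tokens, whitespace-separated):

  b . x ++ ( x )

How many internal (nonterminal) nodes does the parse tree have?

15

[S [A [B [B [C [D b] . [C [D x]]]] ++ [C [D ( [S [A [B [C [D x]]]]] )]]]]]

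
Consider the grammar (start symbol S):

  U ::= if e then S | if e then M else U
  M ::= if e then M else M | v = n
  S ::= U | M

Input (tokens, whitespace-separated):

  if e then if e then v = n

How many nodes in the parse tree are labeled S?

[S [U if e then [S [U if e then [S [M v = n]]]]]]

3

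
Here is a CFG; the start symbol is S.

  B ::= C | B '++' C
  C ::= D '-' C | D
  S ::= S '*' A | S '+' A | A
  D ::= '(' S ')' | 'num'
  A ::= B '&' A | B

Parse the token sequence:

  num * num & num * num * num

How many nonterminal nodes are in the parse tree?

24

[S [S [S [S [A [B [C [D num]]]]] * [A [B [C [D num]]] & [A [B [C [D num]]]]]] * [A [B [C [D num]]]]] * [A [B [C [D num]]]]]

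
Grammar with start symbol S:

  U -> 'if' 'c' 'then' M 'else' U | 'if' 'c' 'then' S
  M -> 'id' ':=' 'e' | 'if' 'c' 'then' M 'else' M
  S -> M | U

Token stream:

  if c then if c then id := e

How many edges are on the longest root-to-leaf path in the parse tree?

[S [U if c then [S [U if c then [S [M id := e]]]]]]

6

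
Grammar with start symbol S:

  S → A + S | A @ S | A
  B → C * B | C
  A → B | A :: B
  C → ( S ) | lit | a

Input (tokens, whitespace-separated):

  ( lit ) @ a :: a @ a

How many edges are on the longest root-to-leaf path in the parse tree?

[S [A [B [C ( [S [A [B [C lit]]]] )]]] @ [S [A [A [B [C a]]] :: [B [C a]]] @ [S [A [B [C a]]]]]]

8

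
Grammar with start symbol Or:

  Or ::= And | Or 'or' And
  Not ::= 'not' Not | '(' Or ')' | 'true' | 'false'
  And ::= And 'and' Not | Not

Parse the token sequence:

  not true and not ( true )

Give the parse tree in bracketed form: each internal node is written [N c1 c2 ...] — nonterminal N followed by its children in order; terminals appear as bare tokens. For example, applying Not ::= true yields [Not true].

[Or [And [And [Not not [Not true]]] and [Not not [Not ( [Or [And [Not true]]] )]]]]

Or
And
And and Not
Not and Not
not Not and Not
not true and Not
not true and not Not
not true and not ( Or )
not true and not ( And )
not true and not ( Not )
not true and not ( true )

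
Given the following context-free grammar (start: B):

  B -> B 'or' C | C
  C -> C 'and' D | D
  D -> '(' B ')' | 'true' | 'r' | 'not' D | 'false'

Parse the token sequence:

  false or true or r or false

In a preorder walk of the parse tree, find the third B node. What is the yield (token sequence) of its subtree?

[B [B [B [B [C [D false]]] or [C [D true]]] or [C [D r]]] or [C [D false]]]

false or true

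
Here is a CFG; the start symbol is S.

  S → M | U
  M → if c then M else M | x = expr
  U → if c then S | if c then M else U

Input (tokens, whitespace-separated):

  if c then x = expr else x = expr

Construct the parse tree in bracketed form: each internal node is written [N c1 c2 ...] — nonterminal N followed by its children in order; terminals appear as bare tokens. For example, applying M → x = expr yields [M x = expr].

S
M
if c then M else M
if c then x = expr else M
if c then x = expr else x = expr

[S [M if c then [M x = expr] else [M x = expr]]]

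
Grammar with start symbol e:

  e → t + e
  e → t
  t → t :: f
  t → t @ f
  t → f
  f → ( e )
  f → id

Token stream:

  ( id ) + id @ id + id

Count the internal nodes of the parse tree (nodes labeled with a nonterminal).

[e [t [f ( [e [t [f id]]] )]] + [e [t [t [f id]] @ [f id]] + [e [t [f id]]]]]

14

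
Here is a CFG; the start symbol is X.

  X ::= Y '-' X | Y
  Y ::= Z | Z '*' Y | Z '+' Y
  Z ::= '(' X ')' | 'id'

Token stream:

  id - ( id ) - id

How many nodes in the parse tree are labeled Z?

4

[X [Y [Z id]] - [X [Y [Z ( [X [Y [Z id]]] )]] - [X [Y [Z id]]]]]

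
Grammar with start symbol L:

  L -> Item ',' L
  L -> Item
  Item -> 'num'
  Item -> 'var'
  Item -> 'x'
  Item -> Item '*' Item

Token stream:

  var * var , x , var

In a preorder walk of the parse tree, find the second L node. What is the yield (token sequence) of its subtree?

x , var

[L [Item [Item var] * [Item var]] , [L [Item x] , [L [Item var]]]]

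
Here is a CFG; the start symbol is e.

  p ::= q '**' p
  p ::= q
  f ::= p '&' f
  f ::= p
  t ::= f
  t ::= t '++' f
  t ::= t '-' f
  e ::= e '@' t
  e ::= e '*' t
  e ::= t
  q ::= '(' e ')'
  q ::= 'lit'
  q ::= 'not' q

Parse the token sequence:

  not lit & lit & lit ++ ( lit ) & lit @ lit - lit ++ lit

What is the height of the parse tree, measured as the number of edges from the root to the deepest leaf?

[e [e [t [t [f [p [q not [q lit]]] & [f [p [q lit]] & [f [p [q lit]]]]]] ++ [f [p [q ( [e [t [f [p [q lit]]]]] )]] & [f [p [q lit]]]]]] @ [t [t [t [f [p [q lit]]]] - [f [p [q lit]]]] ++ [f [p [q lit]]]]]

11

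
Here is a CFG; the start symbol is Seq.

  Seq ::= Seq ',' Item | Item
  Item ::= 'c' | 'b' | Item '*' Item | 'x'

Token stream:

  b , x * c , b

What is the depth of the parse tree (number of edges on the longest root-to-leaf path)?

[Seq [Seq [Seq [Item b]] , [Item [Item x] * [Item c]]] , [Item b]]

4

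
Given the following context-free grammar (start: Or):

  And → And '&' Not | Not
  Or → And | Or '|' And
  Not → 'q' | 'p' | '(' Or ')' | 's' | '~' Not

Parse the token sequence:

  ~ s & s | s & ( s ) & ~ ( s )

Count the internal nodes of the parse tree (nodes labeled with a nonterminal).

20

[Or [Or [And [And [Not ~ [Not s]]] & [Not s]]] | [And [And [And [Not s]] & [Not ( [Or [And [Not s]]] )]] & [Not ~ [Not ( [Or [And [Not s]]] )]]]]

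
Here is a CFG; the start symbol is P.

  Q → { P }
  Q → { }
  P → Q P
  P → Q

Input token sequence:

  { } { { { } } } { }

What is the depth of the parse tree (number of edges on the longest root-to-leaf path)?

7

[P [Q { }] [P [Q { [P [Q { [P [Q { }]] }]] }] [P [Q { }]]]]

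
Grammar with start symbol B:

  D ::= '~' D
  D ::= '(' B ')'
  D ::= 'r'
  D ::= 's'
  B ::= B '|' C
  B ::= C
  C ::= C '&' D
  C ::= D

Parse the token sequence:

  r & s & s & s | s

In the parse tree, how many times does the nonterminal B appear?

[B [B [C [C [C [C [D r]] & [D s]] & [D s]] & [D s]]] | [C [D s]]]

2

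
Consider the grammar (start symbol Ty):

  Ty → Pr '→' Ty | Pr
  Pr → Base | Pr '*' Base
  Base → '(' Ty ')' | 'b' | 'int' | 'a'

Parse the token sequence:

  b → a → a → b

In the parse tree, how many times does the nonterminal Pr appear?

4

[Ty [Pr [Base b]] → [Ty [Pr [Base a]] → [Ty [Pr [Base a]] → [Ty [Pr [Base b]]]]]]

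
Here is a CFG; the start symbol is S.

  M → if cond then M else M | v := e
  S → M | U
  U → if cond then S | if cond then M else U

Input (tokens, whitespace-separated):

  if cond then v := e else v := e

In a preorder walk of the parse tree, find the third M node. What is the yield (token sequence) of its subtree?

v := e

[S [M if cond then [M v := e] else [M v := e]]]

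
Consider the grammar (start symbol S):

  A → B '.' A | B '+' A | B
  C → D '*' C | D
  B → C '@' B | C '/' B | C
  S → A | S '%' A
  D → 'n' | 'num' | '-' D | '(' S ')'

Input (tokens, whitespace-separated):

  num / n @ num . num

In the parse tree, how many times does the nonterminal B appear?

4

[S [A [B [C [D num]] / [B [C [D n]] @ [B [C [D num]]]]] . [A [B [C [D num]]]]]]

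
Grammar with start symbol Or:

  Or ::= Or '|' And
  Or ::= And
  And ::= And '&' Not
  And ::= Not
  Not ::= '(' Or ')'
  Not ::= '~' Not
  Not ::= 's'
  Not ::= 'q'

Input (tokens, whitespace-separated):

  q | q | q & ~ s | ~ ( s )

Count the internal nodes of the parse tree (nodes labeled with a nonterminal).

[Or [Or [Or [Or [And [Not q]]] | [And [Not q]]] | [And [And [Not q]] & [Not ~ [Not s]]]] | [And [Not ~ [Not ( [Or [And [Not s]]] )]]]]

19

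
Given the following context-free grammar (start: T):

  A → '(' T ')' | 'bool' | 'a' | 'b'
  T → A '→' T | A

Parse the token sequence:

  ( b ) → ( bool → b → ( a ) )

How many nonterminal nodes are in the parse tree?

14

[T [A ( [T [A b]] )] → [T [A ( [T [A bool] → [T [A b] → [T [A ( [T [A a]] )]]]] )]]]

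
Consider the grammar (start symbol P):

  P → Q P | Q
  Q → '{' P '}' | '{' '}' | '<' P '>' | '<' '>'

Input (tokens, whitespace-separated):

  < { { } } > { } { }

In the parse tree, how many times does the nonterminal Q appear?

5

[P [Q < [P [Q { [P [Q { }]] }]] >] [P [Q { }] [P [Q { }]]]]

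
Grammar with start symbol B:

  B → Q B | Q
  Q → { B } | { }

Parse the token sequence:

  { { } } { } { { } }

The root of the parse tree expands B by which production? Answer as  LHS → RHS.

B → Q B

[B [Q { [B [Q { }]] }] [B [Q { }] [B [Q { [B [Q { }]] }]]]]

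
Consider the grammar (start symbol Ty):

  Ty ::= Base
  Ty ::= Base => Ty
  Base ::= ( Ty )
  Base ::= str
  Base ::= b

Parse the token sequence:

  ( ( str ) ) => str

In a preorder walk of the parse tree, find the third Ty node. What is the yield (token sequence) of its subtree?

str

[Ty [Base ( [Ty [Base ( [Ty [Base str]] )]] )] => [Ty [Base str]]]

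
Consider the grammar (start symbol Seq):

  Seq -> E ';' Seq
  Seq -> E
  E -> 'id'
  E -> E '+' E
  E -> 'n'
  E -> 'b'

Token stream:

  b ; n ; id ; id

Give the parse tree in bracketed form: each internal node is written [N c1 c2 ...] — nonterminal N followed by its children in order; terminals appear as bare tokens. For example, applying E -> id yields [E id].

Seq
E ; Seq
b ; Seq
b ; E ; Seq
b ; n ; Seq
b ; n ; E ; Seq
b ; n ; id ; Seq
b ; n ; id ; E
b ; n ; id ; id

[Seq [E b] ; [Seq [E n] ; [Seq [E id] ; [Seq [E id]]]]]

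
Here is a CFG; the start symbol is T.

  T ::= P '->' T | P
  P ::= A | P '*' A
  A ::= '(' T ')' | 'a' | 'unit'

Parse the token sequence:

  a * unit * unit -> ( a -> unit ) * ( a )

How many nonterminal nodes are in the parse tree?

[T [P [P [P [A a]] * [A unit]] * [A unit]] -> [T [P [P [A ( [T [P [A a]] -> [T [P [A unit]]]] )]] * [A ( [T [P [A a]]] )]]]]

21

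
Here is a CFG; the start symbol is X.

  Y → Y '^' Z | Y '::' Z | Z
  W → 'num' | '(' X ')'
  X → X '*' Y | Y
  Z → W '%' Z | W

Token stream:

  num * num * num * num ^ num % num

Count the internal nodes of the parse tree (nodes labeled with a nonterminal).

21

[X [X [X [X [Y [Z [W num]]]] * [Y [Z [W num]]]] * [Y [Z [W num]]]] * [Y [Y [Z [W num]]] ^ [Z [W num] % [Z [W num]]]]]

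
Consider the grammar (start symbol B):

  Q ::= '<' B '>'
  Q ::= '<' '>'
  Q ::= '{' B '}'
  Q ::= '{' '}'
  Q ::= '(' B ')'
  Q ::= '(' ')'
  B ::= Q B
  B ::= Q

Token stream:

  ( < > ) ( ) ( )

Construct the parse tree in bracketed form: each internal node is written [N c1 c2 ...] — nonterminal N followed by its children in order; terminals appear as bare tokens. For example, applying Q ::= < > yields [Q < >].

[B [Q ( [B [Q < >]] )] [B [Q ( )] [B [Q ( )]]]]

B
Q B
( B ) B
( Q ) B
( < > ) B
( < > ) Q B
( < > ) ( ) B
( < > ) ( ) Q
( < > ) ( ) ( )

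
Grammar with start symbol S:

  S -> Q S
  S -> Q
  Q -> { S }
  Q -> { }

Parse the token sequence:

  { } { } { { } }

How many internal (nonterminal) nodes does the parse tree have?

[S [Q { }] [S [Q { }] [S [Q { [S [Q { }]] }]]]]

8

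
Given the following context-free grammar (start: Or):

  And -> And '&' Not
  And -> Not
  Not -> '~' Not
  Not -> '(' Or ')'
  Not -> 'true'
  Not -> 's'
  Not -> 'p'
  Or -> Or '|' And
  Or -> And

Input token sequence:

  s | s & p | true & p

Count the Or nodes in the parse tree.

[Or [Or [Or [And [Not s]]] | [And [And [Not s]] & [Not p]]] | [And [And [Not true]] & [Not p]]]

3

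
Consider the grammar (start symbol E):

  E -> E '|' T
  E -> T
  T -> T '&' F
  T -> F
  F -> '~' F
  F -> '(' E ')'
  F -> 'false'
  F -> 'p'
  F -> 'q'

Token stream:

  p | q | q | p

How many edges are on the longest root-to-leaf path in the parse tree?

[E [E [E [E [T [F p]]] | [T [F q]]] | [T [F q]]] | [T [F p]]]

6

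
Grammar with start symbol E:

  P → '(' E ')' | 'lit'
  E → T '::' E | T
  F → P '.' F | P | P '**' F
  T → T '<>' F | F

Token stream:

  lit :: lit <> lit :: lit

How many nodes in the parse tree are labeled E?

[E [T [F [P lit]]] :: [E [T [T [F [P lit]]] <> [F [P lit]]] :: [E [T [F [P lit]]]]]]

3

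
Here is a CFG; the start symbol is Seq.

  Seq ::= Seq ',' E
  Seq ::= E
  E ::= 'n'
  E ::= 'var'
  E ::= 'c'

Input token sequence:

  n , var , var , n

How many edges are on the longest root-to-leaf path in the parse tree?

5

[Seq [Seq [Seq [Seq [E n]] , [E var]] , [E var]] , [E n]]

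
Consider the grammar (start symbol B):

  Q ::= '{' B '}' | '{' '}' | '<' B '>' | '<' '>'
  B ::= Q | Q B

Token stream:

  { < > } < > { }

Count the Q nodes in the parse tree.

4

[B [Q { [B [Q < >]] }] [B [Q < >] [B [Q { }]]]]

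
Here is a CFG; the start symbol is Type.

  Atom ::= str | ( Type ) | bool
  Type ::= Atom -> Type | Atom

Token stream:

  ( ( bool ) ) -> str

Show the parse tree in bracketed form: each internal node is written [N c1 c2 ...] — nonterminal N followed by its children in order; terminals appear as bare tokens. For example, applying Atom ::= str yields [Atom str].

[Type [Atom ( [Type [Atom ( [Type [Atom bool]] )]] )] -> [Type [Atom str]]]

Type
Atom -> Type
( Type ) -> Type
( Atom ) -> Type
( ( Type ) ) -> Type
( ( Atom ) ) -> Type
( ( bool ) ) -> Type
( ( bool ) ) -> Atom
( ( bool ) ) -> str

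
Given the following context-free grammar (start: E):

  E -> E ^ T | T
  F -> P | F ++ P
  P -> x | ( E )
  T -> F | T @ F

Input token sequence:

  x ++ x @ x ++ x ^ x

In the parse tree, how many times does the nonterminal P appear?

5

[E [E [T [T [F [F [P x]] ++ [P x]]] @ [F [F [P x]] ++ [P x]]]] ^ [T [F [P x]]]]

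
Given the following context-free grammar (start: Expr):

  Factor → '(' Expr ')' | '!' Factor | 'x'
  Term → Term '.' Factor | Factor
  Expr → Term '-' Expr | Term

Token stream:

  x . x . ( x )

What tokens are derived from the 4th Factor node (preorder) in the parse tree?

[Expr [Term [Term [Term [Factor x]] . [Factor x]] . [Factor ( [Expr [Term [Factor x]]] )]]]

x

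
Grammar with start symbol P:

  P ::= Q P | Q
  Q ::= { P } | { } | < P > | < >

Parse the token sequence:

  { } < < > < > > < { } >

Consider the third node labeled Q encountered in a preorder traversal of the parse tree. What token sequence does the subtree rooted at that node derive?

[P [Q { }] [P [Q < [P [Q < >] [P [Q < >]]] >] [P [Q < [P [Q { }]] >]]]]

< >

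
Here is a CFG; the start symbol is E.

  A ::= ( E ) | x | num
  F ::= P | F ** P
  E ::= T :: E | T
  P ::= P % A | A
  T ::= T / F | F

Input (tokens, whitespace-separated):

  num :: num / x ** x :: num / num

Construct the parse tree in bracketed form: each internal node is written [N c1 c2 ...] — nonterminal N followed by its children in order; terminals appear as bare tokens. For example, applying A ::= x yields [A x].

[E [T [F [P [A num]]]] :: [E [T [T [F [P [A num]]]] / [F [F [P [A x]]] ** [P [A x]]]] :: [E [T [T [F [P [A num]]]] / [F [P [A num]]]]]]]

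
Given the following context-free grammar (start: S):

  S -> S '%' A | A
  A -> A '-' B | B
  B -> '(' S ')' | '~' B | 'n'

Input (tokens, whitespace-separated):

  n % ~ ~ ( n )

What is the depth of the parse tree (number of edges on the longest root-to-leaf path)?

[S [S [A [B n]]] % [A [B ~ [B ~ [B ( [S [A [B n]]] )]]]]]

8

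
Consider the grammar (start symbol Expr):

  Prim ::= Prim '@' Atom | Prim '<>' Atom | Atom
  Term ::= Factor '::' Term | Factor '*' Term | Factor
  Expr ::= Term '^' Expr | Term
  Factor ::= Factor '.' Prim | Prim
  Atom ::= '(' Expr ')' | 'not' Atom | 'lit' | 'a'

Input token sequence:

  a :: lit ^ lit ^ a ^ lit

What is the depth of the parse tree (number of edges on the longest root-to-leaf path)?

8

[Expr [Term [Factor [Prim [Atom a]]] :: [Term [Factor [Prim [Atom lit]]]]] ^ [Expr [Term [Factor [Prim [Atom lit]]]] ^ [Expr [Term [Factor [Prim [Atom a]]]] ^ [Expr [Term [Factor [Prim [Atom lit]]]]]]]]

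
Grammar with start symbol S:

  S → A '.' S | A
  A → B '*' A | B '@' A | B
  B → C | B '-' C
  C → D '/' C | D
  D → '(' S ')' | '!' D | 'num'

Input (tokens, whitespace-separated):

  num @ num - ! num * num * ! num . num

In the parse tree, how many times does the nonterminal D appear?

[S [A [B [C [D num]]] @ [A [B [B [C [D num]]] - [C [D ! [D num]]]] * [A [B [C [D num]]] * [A [B [C [D ! [D num]]]]]]]] . [S [A [B [C [D num]]]]]]

8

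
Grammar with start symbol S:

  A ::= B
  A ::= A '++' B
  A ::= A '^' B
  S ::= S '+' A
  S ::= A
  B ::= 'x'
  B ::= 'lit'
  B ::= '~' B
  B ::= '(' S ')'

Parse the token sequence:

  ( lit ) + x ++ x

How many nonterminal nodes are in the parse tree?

11

[S [S [A [B ( [S [A [B lit]]] )]]] + [A [A [B x]] ++ [B x]]]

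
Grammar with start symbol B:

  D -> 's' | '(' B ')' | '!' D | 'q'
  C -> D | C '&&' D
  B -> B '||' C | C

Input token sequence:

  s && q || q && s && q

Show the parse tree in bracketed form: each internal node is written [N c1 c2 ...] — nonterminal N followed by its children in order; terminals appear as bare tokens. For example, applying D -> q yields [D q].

B
B || C
C || C
C && D || C
D && D || C
s && D || C
s && q || C
s && q || C && D
s && q || C && D && D
s && q || D && D && D
s && q || q && D && D
s && q || q && s && D
s && q || q && s && q

[B [B [C [C [D s]] && [D q]]] || [C [C [C [D q]] && [D s]] && [D q]]]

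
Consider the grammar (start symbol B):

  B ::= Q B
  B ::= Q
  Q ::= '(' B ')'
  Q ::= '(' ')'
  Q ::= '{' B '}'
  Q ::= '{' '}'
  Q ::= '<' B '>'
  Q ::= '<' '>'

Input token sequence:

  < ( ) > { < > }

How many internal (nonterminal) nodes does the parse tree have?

[B [Q < [B [Q ( )]] >] [B [Q { [B [Q < >]] }]]]

8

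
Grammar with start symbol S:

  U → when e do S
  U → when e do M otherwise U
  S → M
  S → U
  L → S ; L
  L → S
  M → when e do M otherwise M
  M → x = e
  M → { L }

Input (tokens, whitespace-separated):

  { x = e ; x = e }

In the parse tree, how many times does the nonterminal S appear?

3

[S [M { [L [S [M x = e]] ; [L [S [M x = e]]]] }]]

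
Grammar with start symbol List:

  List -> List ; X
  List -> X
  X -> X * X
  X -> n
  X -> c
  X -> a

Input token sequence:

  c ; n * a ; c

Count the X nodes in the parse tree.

5

[List [List [List [X c]] ; [X [X n] * [X a]]] ; [X c]]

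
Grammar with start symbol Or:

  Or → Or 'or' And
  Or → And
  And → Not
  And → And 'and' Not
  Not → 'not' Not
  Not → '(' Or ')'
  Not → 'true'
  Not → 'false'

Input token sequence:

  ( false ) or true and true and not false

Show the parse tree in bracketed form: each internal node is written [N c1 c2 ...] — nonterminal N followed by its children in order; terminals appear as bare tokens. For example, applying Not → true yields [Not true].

Or
Or or And
And or And
Not or And
( Or ) or And
( And ) or And
( Not ) or And
( false ) or And
( false ) or And and Not
( false ) or And and Not and Not
( false ) or Not and Not and Not
( false ) or true and Not and Not
( false ) or true and true and Not
( false ) or true and true and not Not
( false ) or true and true and not false

[Or [Or [And [Not ( [Or [And [Not false]]] )]]] or [And [And [And [Not true]] and [Not true]] and [Not not [Not false]]]]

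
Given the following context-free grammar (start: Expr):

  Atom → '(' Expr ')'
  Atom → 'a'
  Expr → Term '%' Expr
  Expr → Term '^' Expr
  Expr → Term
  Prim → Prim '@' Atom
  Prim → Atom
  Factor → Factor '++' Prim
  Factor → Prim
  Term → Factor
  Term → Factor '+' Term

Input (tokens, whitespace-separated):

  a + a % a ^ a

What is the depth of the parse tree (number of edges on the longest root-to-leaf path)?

[Expr [Term [Factor [Prim [Atom a]]] + [Term [Factor [Prim [Atom a]]]]] % [Expr [Term [Factor [Prim [Atom a]]]] ^ [Expr [Term [Factor [Prim [Atom a]]]]]]]

7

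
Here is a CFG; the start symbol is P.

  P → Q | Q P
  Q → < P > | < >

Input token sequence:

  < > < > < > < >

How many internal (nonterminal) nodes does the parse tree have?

[P [Q < >] [P [Q < >] [P [Q < >] [P [Q < >]]]]]

8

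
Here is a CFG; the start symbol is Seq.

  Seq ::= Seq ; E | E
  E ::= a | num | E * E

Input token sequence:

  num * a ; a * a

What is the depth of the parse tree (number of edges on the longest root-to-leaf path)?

4

[Seq [Seq [E [E num] * [E a]]] ; [E [E a] * [E a]]]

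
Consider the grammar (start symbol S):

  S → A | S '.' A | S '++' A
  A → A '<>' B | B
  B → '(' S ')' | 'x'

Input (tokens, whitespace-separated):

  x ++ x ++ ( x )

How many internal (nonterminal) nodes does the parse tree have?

[S [S [S [A [B x]]] ++ [A [B x]]] ++ [A [B ( [S [A [B x]]] )]]]

12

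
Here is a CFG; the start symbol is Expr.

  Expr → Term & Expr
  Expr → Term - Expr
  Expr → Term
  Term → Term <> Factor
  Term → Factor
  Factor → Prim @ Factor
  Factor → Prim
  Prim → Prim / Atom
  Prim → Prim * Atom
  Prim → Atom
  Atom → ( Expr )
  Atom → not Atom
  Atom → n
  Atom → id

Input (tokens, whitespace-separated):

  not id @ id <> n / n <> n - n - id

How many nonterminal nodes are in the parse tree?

29

[Expr [Term [Term [Term [Factor [Prim [Atom not [Atom id]]] @ [Factor [Prim [Atom id]]]]] <> [Factor [Prim [Prim [Atom n]] / [Atom n]]]] <> [Factor [Prim [Atom n]]]] - [Expr [Term [Factor [Prim [Atom n]]]] - [Expr [Term [Factor [Prim [Atom id]]]]]]]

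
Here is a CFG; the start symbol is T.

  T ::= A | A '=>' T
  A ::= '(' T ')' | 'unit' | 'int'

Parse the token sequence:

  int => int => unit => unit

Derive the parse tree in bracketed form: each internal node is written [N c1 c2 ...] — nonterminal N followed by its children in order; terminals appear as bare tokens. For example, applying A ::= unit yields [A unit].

[T [A int] => [T [A int] => [T [A unit] => [T [A unit]]]]]

T
A => T
int => T
int => A => T
int => int => T
int => int => A => T
int => int => unit => T
int => int => unit => A
int => int => unit => unit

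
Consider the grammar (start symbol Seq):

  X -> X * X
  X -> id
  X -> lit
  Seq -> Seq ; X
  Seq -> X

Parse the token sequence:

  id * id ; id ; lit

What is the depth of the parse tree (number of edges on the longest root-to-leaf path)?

5

[Seq [Seq [Seq [X [X id] * [X id]]] ; [X id]] ; [X lit]]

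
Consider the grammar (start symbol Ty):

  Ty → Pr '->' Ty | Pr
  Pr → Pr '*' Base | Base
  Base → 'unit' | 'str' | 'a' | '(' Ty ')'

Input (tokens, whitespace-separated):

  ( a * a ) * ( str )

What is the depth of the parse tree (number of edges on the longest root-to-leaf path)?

8

[Ty [Pr [Pr [Base ( [Ty [Pr [Pr [Base a]] * [Base a]]] )]] * [Base ( [Ty [Pr [Base str]]] )]]]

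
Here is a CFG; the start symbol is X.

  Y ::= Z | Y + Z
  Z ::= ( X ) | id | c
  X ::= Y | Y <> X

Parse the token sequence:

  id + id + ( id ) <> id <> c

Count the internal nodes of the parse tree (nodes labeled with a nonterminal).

16

[X [Y [Y [Y [Z id]] + [Z id]] + [Z ( [X [Y [Z id]]] )]] <> [X [Y [Z id]] <> [X [Y [Z c]]]]]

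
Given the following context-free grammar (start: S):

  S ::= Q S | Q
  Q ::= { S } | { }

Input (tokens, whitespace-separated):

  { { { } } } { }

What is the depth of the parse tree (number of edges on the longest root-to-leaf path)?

6

[S [Q { [S [Q { [S [Q { }]] }]] }] [S [Q { }]]]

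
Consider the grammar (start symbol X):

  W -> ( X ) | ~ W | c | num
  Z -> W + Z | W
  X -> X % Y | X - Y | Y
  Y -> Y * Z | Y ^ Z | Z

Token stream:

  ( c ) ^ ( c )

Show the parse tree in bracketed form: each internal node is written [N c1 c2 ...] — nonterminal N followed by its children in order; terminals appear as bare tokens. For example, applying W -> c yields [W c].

X
Y
Y ^ Z
Z ^ Z
W ^ Z
( X ) ^ Z
( Y ) ^ Z
( Z ) ^ Z
( W ) ^ Z
( c ) ^ Z
( c ) ^ W
( c ) ^ ( X )
( c ) ^ ( Y )
( c ) ^ ( Z )
( c ) ^ ( W )
( c ) ^ ( c )

[X [Y [Y [Z [W ( [X [Y [Z [W c]]]] )]]] ^ [Z [W ( [X [Y [Z [W c]]]] )]]]]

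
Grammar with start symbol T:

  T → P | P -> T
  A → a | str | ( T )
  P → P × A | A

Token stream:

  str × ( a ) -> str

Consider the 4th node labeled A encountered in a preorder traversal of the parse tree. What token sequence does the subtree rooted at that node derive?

str

[T [P [P [A str]] × [A ( [T [P [A a]]] )]] -> [T [P [A str]]]]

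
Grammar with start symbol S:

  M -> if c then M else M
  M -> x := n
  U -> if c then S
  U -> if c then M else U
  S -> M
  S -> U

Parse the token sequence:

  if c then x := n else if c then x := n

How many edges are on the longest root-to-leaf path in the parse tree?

5

[S [U if c then [M x := n] else [U if c then [S [M x := n]]]]]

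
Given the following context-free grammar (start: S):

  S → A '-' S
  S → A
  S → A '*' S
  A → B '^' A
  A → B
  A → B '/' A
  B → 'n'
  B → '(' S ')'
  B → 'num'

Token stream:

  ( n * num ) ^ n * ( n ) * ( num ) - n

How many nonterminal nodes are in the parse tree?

26

[S [A [B ( [S [A [B n]] * [S [A [B num]]]] )] ^ [A [B n]]] * [S [A [B ( [S [A [B n]]] )]] * [S [A [B ( [S [A [B num]]] )]] - [S [A [B n]]]]]]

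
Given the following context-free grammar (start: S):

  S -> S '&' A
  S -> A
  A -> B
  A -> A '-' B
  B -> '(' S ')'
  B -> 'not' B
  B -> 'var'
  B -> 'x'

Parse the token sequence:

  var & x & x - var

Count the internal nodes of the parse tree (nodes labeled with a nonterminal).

[S [S [S [A [B var]]] & [A [B x]]] & [A [A [B x]] - [B var]]]

11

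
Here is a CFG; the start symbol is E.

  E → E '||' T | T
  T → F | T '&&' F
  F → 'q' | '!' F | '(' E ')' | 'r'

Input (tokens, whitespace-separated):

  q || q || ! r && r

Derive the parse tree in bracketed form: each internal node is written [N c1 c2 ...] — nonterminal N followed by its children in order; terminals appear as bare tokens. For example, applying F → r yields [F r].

E
E || T
E || T || T
T || T || T
F || T || T
q || T || T
q || F || T
q || q || T
q || q || T && F
q || q || F && F
q || q || ! F && F
q || q || ! r && F
q || q || ! r && r

[E [E [E [T [F q]]] || [T [F q]]] || [T [T [F ! [F r]]] && [F r]]]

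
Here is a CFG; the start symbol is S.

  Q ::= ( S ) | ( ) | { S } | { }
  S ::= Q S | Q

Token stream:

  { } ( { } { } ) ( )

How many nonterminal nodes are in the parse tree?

10

[S [Q { }] [S [Q ( [S [Q { }] [S [Q { }]]] )] [S [Q ( )]]]]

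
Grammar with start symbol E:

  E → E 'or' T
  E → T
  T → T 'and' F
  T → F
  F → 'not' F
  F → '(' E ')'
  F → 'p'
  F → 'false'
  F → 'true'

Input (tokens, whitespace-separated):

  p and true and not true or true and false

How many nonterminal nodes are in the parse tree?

13

[E [E [T [T [T [F p]] and [F true]] and [F not [F true]]]] or [T [T [F true]] and [F false]]]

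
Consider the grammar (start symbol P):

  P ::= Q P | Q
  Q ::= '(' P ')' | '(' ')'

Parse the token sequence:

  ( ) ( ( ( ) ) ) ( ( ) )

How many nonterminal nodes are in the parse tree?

[P [Q ( )] [P [Q ( [P [Q ( [P [Q ( )]] )]] )] [P [Q ( [P [Q ( )]] )]]]]

12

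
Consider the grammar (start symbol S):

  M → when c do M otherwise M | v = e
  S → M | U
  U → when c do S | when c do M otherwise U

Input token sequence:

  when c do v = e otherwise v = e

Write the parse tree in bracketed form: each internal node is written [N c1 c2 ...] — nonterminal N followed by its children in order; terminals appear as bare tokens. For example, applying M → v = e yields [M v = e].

[S [M when c do [M v = e] otherwise [M v = e]]]

S
M
when c do M otherwise M
when c do v = e otherwise M
when c do v = e otherwise v = e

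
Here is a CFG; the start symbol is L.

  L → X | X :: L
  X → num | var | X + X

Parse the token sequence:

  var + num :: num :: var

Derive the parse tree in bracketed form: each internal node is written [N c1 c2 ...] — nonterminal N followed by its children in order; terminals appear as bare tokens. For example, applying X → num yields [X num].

[L [X [X var] + [X num]] :: [L [X num] :: [L [X var]]]]

L
X :: L
X + X :: L
var + X :: L
var + num :: L
var + num :: X :: L
var + num :: num :: L
var + num :: num :: X
var + num :: num :: var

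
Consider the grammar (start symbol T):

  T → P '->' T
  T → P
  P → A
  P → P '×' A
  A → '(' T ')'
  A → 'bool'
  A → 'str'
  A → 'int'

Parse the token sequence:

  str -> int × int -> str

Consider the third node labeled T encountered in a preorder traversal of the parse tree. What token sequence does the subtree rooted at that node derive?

str

[T [P [A str]] -> [T [P [P [A int]] × [A int]] -> [T [P [A str]]]]]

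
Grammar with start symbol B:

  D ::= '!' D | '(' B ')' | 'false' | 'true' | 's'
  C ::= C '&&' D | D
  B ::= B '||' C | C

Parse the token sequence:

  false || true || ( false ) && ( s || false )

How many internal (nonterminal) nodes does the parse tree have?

[B [B [B [C [D false]]] || [C [D true]]] || [C [C [D ( [B [C [D false]]] )]] && [D ( [B [B [C [D s]]] || [C [D false]]] )]]]

20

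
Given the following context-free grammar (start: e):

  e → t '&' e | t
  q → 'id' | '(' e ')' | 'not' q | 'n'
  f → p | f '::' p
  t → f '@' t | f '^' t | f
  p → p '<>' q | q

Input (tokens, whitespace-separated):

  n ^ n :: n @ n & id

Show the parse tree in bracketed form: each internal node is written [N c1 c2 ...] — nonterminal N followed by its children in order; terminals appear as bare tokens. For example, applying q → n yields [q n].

[e [t [f [p [q n]]] ^ [t [f [f [p [q n]]] :: [p [q n]]] @ [t [f [p [q n]]]]]] & [e [t [f [p [q id]]]]]]

e
t & e
f ^ t & e
p ^ t & e
q ^ t & e
n ^ t & e
n ^ f @ t & e
n ^ f :: p @ t & e
n ^ p :: p @ t & e
n ^ q :: p @ t & e
n ^ n :: p @ t & e
n ^ n :: q @ t & e
n ^ n :: n @ t & e
n ^ n :: n @ f & e
n ^ n :: n @ p & e
n ^ n :: n @ q & e
n ^ n :: n @ n & e
n ^ n :: n @ n & t
n ^ n :: n @ n & f
n ^ n :: n @ n & p
n ^ n :: n @ n & q
n ^ n :: n @ n & id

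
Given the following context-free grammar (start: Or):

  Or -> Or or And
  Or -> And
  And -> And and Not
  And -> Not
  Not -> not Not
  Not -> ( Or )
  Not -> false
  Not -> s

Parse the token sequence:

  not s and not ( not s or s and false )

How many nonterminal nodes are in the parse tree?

16

[Or [And [And [Not not [Not s]]] and [Not not [Not ( [Or [Or [And [Not not [Not s]]]] or [And [And [Not s]] and [Not false]]] )]]]]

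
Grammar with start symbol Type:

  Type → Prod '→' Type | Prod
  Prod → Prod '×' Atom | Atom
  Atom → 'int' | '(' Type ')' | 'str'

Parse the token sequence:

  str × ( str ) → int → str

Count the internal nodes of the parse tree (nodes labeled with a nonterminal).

[Type [Prod [Prod [Atom str]] × [Atom ( [Type [Prod [Atom str]]] )]] → [Type [Prod [Atom int]] → [Type [Prod [Atom str]]]]]

14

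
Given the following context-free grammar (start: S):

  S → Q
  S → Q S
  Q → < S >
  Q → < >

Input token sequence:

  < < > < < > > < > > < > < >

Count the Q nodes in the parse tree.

[S [Q < [S [Q < >] [S [Q < [S [Q < >]] >] [S [Q < >]]]] >] [S [Q < >] [S [Q < >]]]]

7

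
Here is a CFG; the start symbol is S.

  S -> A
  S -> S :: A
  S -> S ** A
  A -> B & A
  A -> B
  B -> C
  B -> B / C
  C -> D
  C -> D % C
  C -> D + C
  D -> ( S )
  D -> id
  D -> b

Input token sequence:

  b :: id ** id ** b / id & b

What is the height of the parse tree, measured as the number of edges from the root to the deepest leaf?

8

[S [S [S [S [A [B [C [D b]]]]] :: [A [B [C [D id]]]]] ** [A [B [C [D id]]]]] ** [A [B [B [C [D b]]] / [C [D id]]] & [A [B [C [D b]]]]]]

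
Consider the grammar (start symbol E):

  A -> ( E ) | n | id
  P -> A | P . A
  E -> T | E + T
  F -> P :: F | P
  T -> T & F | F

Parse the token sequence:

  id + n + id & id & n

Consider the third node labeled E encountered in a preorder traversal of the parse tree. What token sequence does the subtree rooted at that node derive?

[E [E [E [T [F [P [A id]]]]] + [T [F [P [A n]]]]] + [T [T [T [F [P [A id]]]] & [F [P [A id]]]] & [F [P [A n]]]]]

id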